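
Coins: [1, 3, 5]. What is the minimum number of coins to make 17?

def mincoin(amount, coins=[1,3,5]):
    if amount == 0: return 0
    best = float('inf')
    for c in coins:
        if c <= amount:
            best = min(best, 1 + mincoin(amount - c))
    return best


Building up with DP:
mincoin(0) = 0
mincoin(1) = min(1+mincoin(0)=1+0=1) = 1
mincoin(2) = min(1+mincoin(1)=1+1=2) = 2
mincoin(3) = min(1+mincoin(2)=1+2=3, 1+mincoin(0)=1+0=1) = 1
mincoin(4) = min(1+mincoin(3)=1+1=2, 1+mincoin(1)=1+1=2) = 2
mincoin(5) = min(1+mincoin(4)=1+2=3, 1+mincoin(2)=1+2=3, 1+mincoin(0)=1+0=1) = 1
mincoin(6) = min(1+mincoin(5)=1+1=2, 1+mincoin(3)=1+1=2, 1+mincoin(1)=1+1=2) = 2
mincoin(7) = min(1+mincoin(6)=1+2=3, 1+mincoin(4)=1+2=3, 1+mincoin(2)=1+2=3) = 3
mincoin(8) = min(1+mincoin(7)=1+3=4, 1+mincoin(5)=1+1=2, 1+mincoin(3)=1+1=2) = 2
mincoin(9) = min(1+mincoin(8)=1+2=3, 1+mincoin(6)=1+2=3, 1+mincoin(4)=1+2=3) = 3
mincoin(10) = min(1+mincoin(9)=1+3=4, 1+mincoin(7)=1+3=4, 1+mincoin(5)=1+1=2) = 2
mincoin(11) = min(1+mincoin(10)=1+2=3, 1+mincoin(8)=1+2=3, 1+mincoin(6)=1+2=3) = 3
mincoin(12) = min(1+mincoin(11)=1+3=4, 1+mincoin(9)=1+3=4, 1+mincoin(7)=1+3=4) = 4
mincoin(13) = min(1+mincoin(12)=1+4=5, 1+mincoin(10)=1+2=3, 1+mincoin(8)=1+2=3) = 3
mincoin(14) = min(1+mincoin(13)=1+3=4, 1+mincoin(11)=1+3=4, 1+mincoin(9)=1+3=4) = 4
mincoin(15) = min(1+mincoin(14)=1+4=5, 1+mincoin(12)=1+4=5, 1+mincoin(10)=1+2=3) = 3
mincoin(16) = min(1+mincoin(15)=1+3=4, 1+mincoin(13)=1+3=4, 1+mincoin(11)=1+3=4) = 4
mincoin(17) = min(1+mincoin(16)=1+4=5, 1+mincoin(14)=1+4=5, 1+mincoin(12)=1+4=5) = 5

5


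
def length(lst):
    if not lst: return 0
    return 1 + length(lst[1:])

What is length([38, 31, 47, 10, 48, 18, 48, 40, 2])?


length([38, 31, 47, 10, 48, 18, 48, 40, 2]) = 1 + length([31, 47, 10, 48, 18, 48, 40, 2])
length([31, 47, 10, 48, 18, 48, 40, 2]) = 1 + length([47, 10, 48, 18, 48, 40, 2])
length([47, 10, 48, 18, 48, 40, 2]) = 1 + length([10, 48, 18, 48, 40, 2])
length([10, 48, 18, 48, 40, 2]) = 1 + length([48, 18, 48, 40, 2])
length([48, 18, 48, 40, 2]) = 1 + length([18, 48, 40, 2])
length([18, 48, 40, 2]) = 1 + length([48, 40, 2])
length([48, 40, 2]) = 1 + length([40, 2])
length([40, 2]) = 1 + length([2])
length([2]) = 1 + length([])
length([]) = 0  (base case)
Unwinding: 1 + 1 + 1 + 1 + 1 + 1 + 1 + 1 + 1 + 0 = 9

9


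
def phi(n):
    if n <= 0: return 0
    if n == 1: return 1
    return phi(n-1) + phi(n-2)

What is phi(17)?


Computing phi(17) bottom-up:
phi(0) = 0
phi(1) = 1
phi(2) = phi(1) + phi(0) = 1 + 0 = 1
phi(3) = phi(2) + phi(1) = 1 + 1 = 2
phi(4) = phi(3) + phi(2) = 2 + 1 = 3
phi(5) = phi(4) + phi(3) = 3 + 2 = 5
phi(6) = phi(5) + phi(4) = 5 + 3 = 8
phi(7) = phi(6) + phi(5) = 8 + 5 = 13
phi(8) = phi(7) + phi(6) = 13 + 8 = 21
phi(9) = phi(8) + phi(7) = 21 + 13 = 34
phi(10) = phi(9) + phi(8) = 34 + 21 = 55
phi(11) = phi(10) + phi(9) = 55 + 34 = 89
phi(12) = phi(11) + phi(10) = 89 + 55 = 144
phi(13) = phi(12) + phi(11) = 144 + 89 = 233
phi(14) = phi(13) + phi(12) = 233 + 144 = 377
phi(15) = phi(14) + phi(13) = 377 + 233 = 610
phi(16) = phi(15) + phi(14) = 610 + 377 = 987
phi(17) = phi(16) + phi(15) = 987 + 610 = 1597

1597


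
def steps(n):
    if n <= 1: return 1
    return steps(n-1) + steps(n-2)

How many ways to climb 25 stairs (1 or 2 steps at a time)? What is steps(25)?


Building up from base cases:
steps(0) = 1
steps(1) = 1
steps(2) = steps(1) + steps(0) = 1 + 1 = 2
steps(3) = steps(2) + steps(1) = 2 + 1 = 3
steps(4) = steps(3) + steps(2) = 3 + 2 = 5
steps(5) = steps(4) + steps(3) = 5 + 3 = 8
steps(6) = steps(5) + steps(4) = 8 + 5 = 13
steps(7) = steps(6) + steps(5) = 13 + 8 = 21
steps(8) = steps(7) + steps(6) = 21 + 13 = 34
steps(9) = steps(8) + steps(7) = 34 + 21 = 55
steps(10) = steps(9) + steps(8) = 55 + 34 = 89
steps(11) = steps(10) + steps(9) = 89 + 55 = 144
steps(12) = steps(11) + steps(10) = 144 + 89 = 233
steps(13) = steps(12) + steps(11) = 233 + 144 = 377
steps(14) = steps(13) + steps(12) = 377 + 233 = 610
steps(15) = steps(14) + steps(13) = 610 + 377 = 987
steps(16) = steps(15) + steps(14) = 987 + 610 = 1597
steps(17) = steps(16) + steps(15) = 1597 + 987 = 2584
steps(18) = steps(17) + steps(16) = 2584 + 1597 = 4181
steps(19) = steps(18) + steps(17) = 4181 + 2584 = 6765
steps(20) = steps(19) + steps(18) = 6765 + 4181 = 10946
steps(21) = steps(20) + steps(19) = 10946 + 6765 = 17711
steps(22) = steps(21) + steps(20) = 17711 + 10946 = 28657
steps(23) = steps(22) + steps(21) = 28657 + 17711 = 46368
steps(24) = steps(23) + steps(22) = 46368 + 28657 = 75025
steps(25) = steps(24) + steps(23) = 75025 + 46368 = 121393

121393


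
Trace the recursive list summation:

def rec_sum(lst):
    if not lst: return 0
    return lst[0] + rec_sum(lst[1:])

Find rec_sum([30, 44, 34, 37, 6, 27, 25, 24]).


rec_sum([30, 44, 34, 37, 6, 27, 25, 24]) = 30 + rec_sum([44, 34, 37, 6, 27, 25, 24])
rec_sum([44, 34, 37, 6, 27, 25, 24]) = 44 + rec_sum([34, 37, 6, 27, 25, 24])
rec_sum([34, 37, 6, 27, 25, 24]) = 34 + rec_sum([37, 6, 27, 25, 24])
rec_sum([37, 6, 27, 25, 24]) = 37 + rec_sum([6, 27, 25, 24])
rec_sum([6, 27, 25, 24]) = 6 + rec_sum([27, 25, 24])
rec_sum([27, 25, 24]) = 27 + rec_sum([25, 24])
rec_sum([25, 24]) = 25 + rec_sum([24])
rec_sum([24]) = 24 + rec_sum([])
rec_sum([]) = 0  (base case)
Total: 30 + 44 + 34 + 37 + 6 + 27 + 25 + 24 + 0 = 227

227


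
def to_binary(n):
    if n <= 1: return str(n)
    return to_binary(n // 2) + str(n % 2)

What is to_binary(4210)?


to_binary(4210) = to_binary(2105) + '0'
to_binary(2105) = to_binary(1052) + '1'
to_binary(1052) = to_binary(526) + '0'
to_binary(526) = to_binary(263) + '0'
to_binary(263) = to_binary(131) + '1'
to_binary(131) = to_binary(65) + '1'
to_binary(65) = to_binary(32) + '1'
to_binary(32) = to_binary(16) + '0'
to_binary(16) = to_binary(8) + '0'
to_binary(8) = to_binary(4) + '0'
to_binary(4) = to_binary(2) + '0'
to_binary(2) = to_binary(1) + '0'
to_binary(1) = '1'  (base case)
Concatenating: '1' + '0' + '0' + '0' + '0' + '0' + '1' + '1' + '1' + '0' + '0' + '1' + '0' = '1000001110010'

1000001110010


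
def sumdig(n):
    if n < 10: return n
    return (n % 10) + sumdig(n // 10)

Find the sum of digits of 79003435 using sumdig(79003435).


sumdig(79003435) = 5 + sumdig(7900343)
sumdig(7900343) = 3 + sumdig(790034)
sumdig(790034) = 4 + sumdig(79003)
sumdig(79003) = 3 + sumdig(7900)
sumdig(7900) = 0 + sumdig(790)
sumdig(790) = 0 + sumdig(79)
sumdig(79) = 9 + sumdig(7)
sumdig(7) = 7  (base case)
Total: 5 + 3 + 4 + 3 + 0 + 0 + 9 + 7 = 31

31


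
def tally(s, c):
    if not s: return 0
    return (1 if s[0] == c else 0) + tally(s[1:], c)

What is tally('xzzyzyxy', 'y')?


s[0]='x' != 'y' -> 0
s[0]='z' != 'y' -> 0
s[0]='z' != 'y' -> 0
s[0]='y' == 'y' -> 1
s[0]='z' != 'y' -> 0
s[0]='y' == 'y' -> 1
s[0]='x' != 'y' -> 0
s[0]='y' == 'y' -> 1
Sum: 0 + 0 + 0 + 1 + 0 + 1 + 0 + 1 = 3

3


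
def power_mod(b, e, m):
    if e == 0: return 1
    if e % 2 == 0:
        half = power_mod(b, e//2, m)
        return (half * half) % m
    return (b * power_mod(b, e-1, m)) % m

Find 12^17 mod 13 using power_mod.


power_mod(12, 17, 13): e is odd, compute power_mod(12, 16, 13)
  power_mod(12, 16, 13): e is even, compute power_mod(12, 8, 13)
    power_mod(12, 8, 13): e is even, compute power_mod(12, 4, 13)
      power_mod(12, 4, 13): e is even, compute power_mod(12, 2, 13)
        power_mod(12, 2, 13): e is even, compute power_mod(12, 1, 13)
          power_mod(12, 1, 13): e is odd, compute power_mod(12, 0, 13)
          power_mod(12, 0, 13) = 1
          (12 * 1) % 13 = 12
        half=12, (12*12) % 13 = 1
      half=1, (1*1) % 13 = 1
    half=1, (1*1) % 13 = 1
  half=1, (1*1) % 13 = 1
(12 * 1) % 13 = 12

12


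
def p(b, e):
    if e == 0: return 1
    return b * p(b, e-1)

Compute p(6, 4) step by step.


p(6, 4)
= 6 * p(6, 3)
= 6 * 6 * p(6, 2)
= 6 * 6 * 6 * p(6, 1)
= 6 * 6 * 6 * 6 * p(6, 0)
= 6 * 6 * 6 * 6 * 1
= 1296

1296


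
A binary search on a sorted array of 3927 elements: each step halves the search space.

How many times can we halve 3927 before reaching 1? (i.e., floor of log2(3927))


3927 / 2 = 1963
1963 / 2 = 981
981 / 2 = 490
490 / 2 = 245
245 / 2 = 122
122 / 2 = 61
61 / 2 = 30
30 / 2 = 15
15 / 2 = 7
7 / 2 = 3
3 / 2 = 1
Reached 1 after 11 halvings

11


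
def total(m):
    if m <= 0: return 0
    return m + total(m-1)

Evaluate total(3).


total(3)
= 3 + 2 + 1 + total(0)
= 3 + 2 + 1 + 0
= 6

6


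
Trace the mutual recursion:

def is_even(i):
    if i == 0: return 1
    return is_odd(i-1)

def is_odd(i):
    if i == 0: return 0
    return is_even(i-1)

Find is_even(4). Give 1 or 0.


is_even(4) = is_odd(3)
is_odd(3) = is_even(2)
is_even(2) = is_odd(1)
is_odd(1) = is_even(0)
is_even(0) = 1  (base case)
Result: 1

1


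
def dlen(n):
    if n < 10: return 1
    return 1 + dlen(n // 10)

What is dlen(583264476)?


dlen(583264476) = 1 + dlen(58326447)
dlen(58326447) = 1 + dlen(5832644)
dlen(5832644) = 1 + dlen(583264)
dlen(583264) = 1 + dlen(58326)
dlen(58326) = 1 + dlen(5832)
dlen(5832) = 1 + dlen(583)
dlen(583) = 1 + dlen(58)
dlen(58) = 1 + dlen(5)
dlen(5) = 1  (base case: 5 < 10)
Unwinding: 1 + 1 + 1 + 1 + 1 + 1 + 1 + 1 + 1 = 9

9


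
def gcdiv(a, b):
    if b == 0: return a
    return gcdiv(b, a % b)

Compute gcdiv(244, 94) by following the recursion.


gcdiv(244, 94) = gcdiv(94, 56)
gcdiv(94, 56) = gcdiv(56, 38)
gcdiv(56, 38) = gcdiv(38, 18)
gcdiv(38, 18) = gcdiv(18, 2)
gcdiv(18, 2) = gcdiv(2, 0)
gcdiv(2, 0) = 2  (base case)

2


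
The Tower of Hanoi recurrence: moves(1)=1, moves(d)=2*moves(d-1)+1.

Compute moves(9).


moves(9) = 2 * moves(8) + 1
moves(8) = 2 * moves(7) + 1
moves(7) = 2 * moves(6) + 1
moves(6) = 2 * moves(5) + 1
moves(5) = 2 * moves(4) + 1
moves(4) = 2 * moves(3) + 1
moves(3) = 2 * moves(2) + 1
moves(2) = 2 * moves(1) + 1
moves(1) = 1  (base case)
moves(2) = 2 * 1 + 1 = 3
moves(3) = 2 * 3 + 1 = 7
moves(4) = 2 * 7 + 1 = 15
moves(5) = 2 * 15 + 1 = 31
moves(6) = 2 * 31 + 1 = 63
moves(7) = 2 * 63 + 1 = 127
moves(8) = 2 * 127 + 1 = 255
moves(9) = 2 * 255 + 1 = 511

511


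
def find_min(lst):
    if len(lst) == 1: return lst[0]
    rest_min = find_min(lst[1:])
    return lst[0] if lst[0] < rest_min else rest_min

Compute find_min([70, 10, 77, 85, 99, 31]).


find_min([70, 10, 77, 85, 99, 31]): compare 70 with find_min([10, 77, 85, 99, 31])
find_min([10, 77, 85, 99, 31]): compare 10 with find_min([77, 85, 99, 31])
find_min([77, 85, 99, 31]): compare 77 with find_min([85, 99, 31])
find_min([85, 99, 31]): compare 85 with find_min([99, 31])
find_min([99, 31]): compare 99 with find_min([31])
find_min([31]) = 31  (base case)
Compare 99 with 31 -> 31
Compare 85 with 31 -> 31
Compare 77 with 31 -> 31
Compare 10 with 31 -> 10
Compare 70 with 10 -> 10

10


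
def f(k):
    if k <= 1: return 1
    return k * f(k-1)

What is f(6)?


f(6)
= 6 * f(5)
= 6 * 5 * f(4)
= 6 * 5 * 4 * f(3)
= 6 * 5 * 4 * 3 * f(2)
= 6 * 5 * 4 * 3 * 2 * f(1)
= 6 * 5 * 4 * 3 * 2 * 1
= 720

720


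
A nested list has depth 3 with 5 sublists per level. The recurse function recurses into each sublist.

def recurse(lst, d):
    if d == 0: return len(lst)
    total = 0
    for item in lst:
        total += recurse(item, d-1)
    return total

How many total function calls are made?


At depth 0 (root): 1 call
At depth 1: each of 1 parents calls recurse on 5 children = 5 calls
At depth 2: each of 5 parents calls recurse on 5 children = 25 calls
At depth 3: each of 25 parents calls recurse on 5 children = 125 calls
Total: 1 + 5 + 25 + 125 = 156

156


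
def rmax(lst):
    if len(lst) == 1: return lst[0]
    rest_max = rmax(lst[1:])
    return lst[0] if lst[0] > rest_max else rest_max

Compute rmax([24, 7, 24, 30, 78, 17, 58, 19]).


rmax([24, 7, 24, 30, 78, 17, 58, 19]): compare 24 with rmax([7, 24, 30, 78, 17, 58, 19])
rmax([7, 24, 30, 78, 17, 58, 19]): compare 7 with rmax([24, 30, 78, 17, 58, 19])
rmax([24, 30, 78, 17, 58, 19]): compare 24 with rmax([30, 78, 17, 58, 19])
rmax([30, 78, 17, 58, 19]): compare 30 with rmax([78, 17, 58, 19])
rmax([78, 17, 58, 19]): compare 78 with rmax([17, 58, 19])
rmax([17, 58, 19]): compare 17 with rmax([58, 19])
rmax([58, 19]): compare 58 with rmax([19])
rmax([19]) = 19  (base case)
Compare 58 with 19 -> 58
Compare 17 with 58 -> 58
Compare 78 with 58 -> 78
Compare 30 with 78 -> 78
Compare 24 with 78 -> 78
Compare 7 with 78 -> 78
Compare 24 with 78 -> 78

78


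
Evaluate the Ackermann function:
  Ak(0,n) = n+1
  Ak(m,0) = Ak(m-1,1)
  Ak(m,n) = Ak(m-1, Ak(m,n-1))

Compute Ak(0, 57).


Ak(0, 57) = 58
Result: Ak(0, 57) = 58

58


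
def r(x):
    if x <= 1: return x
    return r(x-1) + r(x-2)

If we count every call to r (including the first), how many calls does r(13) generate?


Let C(n) = total calls for r(n)
C(0) = 1, C(1) = 1
C(2) = 1 + C(1) + C(0) = 1 + 1 + 1 = 3
C(3) = 1 + C(2) + C(1) = 1 + 3 + 1 = 5
C(4) = 1 + C(3) + C(2) = 1 + 5 + 3 = 9
C(5) = 1 + C(4) + C(3) = 1 + 9 + 5 = 15
C(6) = 1 + C(5) + C(4) = 1 + 15 + 9 = 25
C(7) = 1 + C(6) + C(5) = 1 + 25 + 15 = 41
C(8) = 1 + C(7) + C(6) = 1 + 41 + 25 = 67
C(9) = 1 + C(8) + C(7) = 1 + 67 + 41 = 109
C(10) = 1 + C(9) + C(8) = 1 + 109 + 67 = 177
C(11) = 1 + C(10) + C(9) = 1 + 177 + 109 = 287
C(12) = 1 + C(11) + C(10) = 1 + 287 + 177 = 465
C(13) = 1 + C(12) + C(11) = 1 + 465 + 287 = 753

753


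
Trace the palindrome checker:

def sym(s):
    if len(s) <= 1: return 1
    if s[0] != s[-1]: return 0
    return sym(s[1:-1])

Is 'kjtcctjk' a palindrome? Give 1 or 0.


sym('kjtcctjk'): s[0]='k' == s[-1]='k' -> check sym('jtcctj')
sym('jtcctj'): s[0]='j' == s[-1]='j' -> check sym('tcct')
sym('tcct'): s[0]='t' == s[-1]='t' -> check sym('cc')
sym('cc'): s[0]='c' == s[-1]='c' -> check sym('')
sym(''): len <= 1 -> return 1  (base case)
Result: 1 (palindrome)

1


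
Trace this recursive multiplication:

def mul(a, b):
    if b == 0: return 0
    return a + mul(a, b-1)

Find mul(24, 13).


mul(24, 13) = 24 + mul(24, 12)
mul(24, 12) = 24 + mul(24, 11)
mul(24, 11) = 24 + mul(24, 10)
mul(24, 10) = 24 + mul(24, 9)
mul(24, 9) = 24 + mul(24, 8)
mul(24, 8) = 24 + mul(24, 7)
mul(24, 7) = 24 + mul(24, 6)
mul(24, 6) = 24 + mul(24, 5)
mul(24, 5) = 24 + mul(24, 4)
mul(24, 4) = 24 + mul(24, 3)
mul(24, 3) = 24 + mul(24, 2)
mul(24, 2) = 24 + mul(24, 1)
mul(24, 1) = 24 + mul(24, 0)
mul(24, 0) = 0  (base case)
Total: 24 + 24 + 24 + 24 + 24 + 24 + 24 + 24 + 24 + 24 + 24 + 24 + 24 + 0 = 312

312


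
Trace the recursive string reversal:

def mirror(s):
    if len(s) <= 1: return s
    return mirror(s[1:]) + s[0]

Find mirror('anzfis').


mirror('anzfis') = mirror('nzfis') + 'a'
mirror('nzfis') = mirror('zfis') + 'n'
mirror('zfis') = mirror('fis') + 'z'
mirror('fis') = mirror('is') + 'f'
mirror('is') = mirror('s') + 'i'
mirror('s') = 's'  (base case)
Concatenating: 's' + 'i' + 'f' + 'z' + 'n' + 'a' = 'sifzna'

sifzna


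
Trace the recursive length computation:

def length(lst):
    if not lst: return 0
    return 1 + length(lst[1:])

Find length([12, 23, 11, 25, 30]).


length([12, 23, 11, 25, 30]) = 1 + length([23, 11, 25, 30])
length([23, 11, 25, 30]) = 1 + length([11, 25, 30])
length([11, 25, 30]) = 1 + length([25, 30])
length([25, 30]) = 1 + length([30])
length([30]) = 1 + length([])
length([]) = 0  (base case)
Unwinding: 1 + 1 + 1 + 1 + 1 + 0 = 5

5


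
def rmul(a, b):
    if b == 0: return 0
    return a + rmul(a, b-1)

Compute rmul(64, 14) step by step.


rmul(64, 14) = 64 + rmul(64, 13)
rmul(64, 13) = 64 + rmul(64, 12)
rmul(64, 12) = 64 + rmul(64, 11)
rmul(64, 11) = 64 + rmul(64, 10)
rmul(64, 10) = 64 + rmul(64, 9)
rmul(64, 9) = 64 + rmul(64, 8)
rmul(64, 8) = 64 + rmul(64, 7)
rmul(64, 7) = 64 + rmul(64, 6)
rmul(64, 6) = 64 + rmul(64, 5)
rmul(64, 5) = 64 + rmul(64, 4)
rmul(64, 4) = 64 + rmul(64, 3)
rmul(64, 3) = 64 + rmul(64, 2)
rmul(64, 2) = 64 + rmul(64, 1)
rmul(64, 1) = 64 + rmul(64, 0)
rmul(64, 0) = 0  (base case)
Total: 64 + 64 + 64 + 64 + 64 + 64 + 64 + 64 + 64 + 64 + 64 + 64 + 64 + 64 + 0 = 896

896


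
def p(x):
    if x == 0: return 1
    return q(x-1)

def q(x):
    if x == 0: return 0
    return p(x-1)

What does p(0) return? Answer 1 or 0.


p(0) = 1  (base case)
Result: 1

1


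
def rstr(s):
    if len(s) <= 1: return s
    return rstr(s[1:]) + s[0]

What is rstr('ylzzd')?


rstr('ylzzd') = rstr('lzzd') + 'y'
rstr('lzzd') = rstr('zzd') + 'l'
rstr('zzd') = rstr('zd') + 'z'
rstr('zd') = rstr('d') + 'z'
rstr('d') = 'd'  (base case)
Concatenating: 'd' + 'z' + 'z' + 'l' + 'y' = 'dzzly'

dzzly


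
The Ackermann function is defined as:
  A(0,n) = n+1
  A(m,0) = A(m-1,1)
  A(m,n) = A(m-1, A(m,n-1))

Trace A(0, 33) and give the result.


A(0, 33) = 34
Result: A(0, 33) = 34

34


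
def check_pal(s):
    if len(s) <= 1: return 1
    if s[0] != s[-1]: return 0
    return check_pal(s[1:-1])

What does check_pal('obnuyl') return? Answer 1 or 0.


check_pal('obnuyl'): s[0]='o' != s[-1]='l' -> return 0
Result: 0 (not a palindrome)

0


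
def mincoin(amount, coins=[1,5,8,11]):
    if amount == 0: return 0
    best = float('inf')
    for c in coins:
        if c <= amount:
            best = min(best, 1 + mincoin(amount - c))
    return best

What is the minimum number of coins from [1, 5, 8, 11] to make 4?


Building up with DP:
mincoin(0) = 0
mincoin(1) = min(1+mincoin(0)=1+0=1) = 1
mincoin(2) = min(1+mincoin(1)=1+1=2) = 2
mincoin(3) = min(1+mincoin(2)=1+2=3) = 3
mincoin(4) = min(1+mincoin(3)=1+3=4) = 4

4


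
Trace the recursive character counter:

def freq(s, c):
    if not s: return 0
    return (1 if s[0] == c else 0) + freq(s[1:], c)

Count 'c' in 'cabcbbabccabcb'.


s[0]='c' == 'c' -> 1
s[0]='a' != 'c' -> 0
s[0]='b' != 'c' -> 0
s[0]='c' == 'c' -> 1
s[0]='b' != 'c' -> 0
s[0]='b' != 'c' -> 0
s[0]='a' != 'c' -> 0
s[0]='b' != 'c' -> 0
s[0]='c' == 'c' -> 1
s[0]='c' == 'c' -> 1
s[0]='a' != 'c' -> 0
s[0]='b' != 'c' -> 0
s[0]='c' == 'c' -> 1
s[0]='b' != 'c' -> 0
Sum: 1 + 0 + 0 + 1 + 0 + 0 + 0 + 0 + 1 + 1 + 0 + 0 + 1 + 0 = 5

5


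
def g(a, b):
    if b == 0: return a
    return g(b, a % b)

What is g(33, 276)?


g(33, 276) = g(276, 33)
g(276, 33) = g(33, 12)
g(33, 12) = g(12, 9)
g(12, 9) = g(9, 3)
g(9, 3) = g(3, 0)
g(3, 0) = 3  (base case)

3


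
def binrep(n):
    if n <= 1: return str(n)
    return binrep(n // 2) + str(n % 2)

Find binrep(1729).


binrep(1729) = binrep(864) + '1'
binrep(864) = binrep(432) + '0'
binrep(432) = binrep(216) + '0'
binrep(216) = binrep(108) + '0'
binrep(108) = binrep(54) + '0'
binrep(54) = binrep(27) + '0'
binrep(27) = binrep(13) + '1'
binrep(13) = binrep(6) + '1'
binrep(6) = binrep(3) + '0'
binrep(3) = binrep(1) + '1'
binrep(1) = '1'  (base case)
Concatenating: '1' + '1' + '0' + '1' + '1' + '0' + '0' + '0' + '0' + '0' + '1' = '11011000001'

11011000001


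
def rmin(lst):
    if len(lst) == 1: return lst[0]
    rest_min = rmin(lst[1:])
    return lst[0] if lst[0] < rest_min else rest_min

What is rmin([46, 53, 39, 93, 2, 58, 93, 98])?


rmin([46, 53, 39, 93, 2, 58, 93, 98]): compare 46 with rmin([53, 39, 93, 2, 58, 93, 98])
rmin([53, 39, 93, 2, 58, 93, 98]): compare 53 with rmin([39, 93, 2, 58, 93, 98])
rmin([39, 93, 2, 58, 93, 98]): compare 39 with rmin([93, 2, 58, 93, 98])
rmin([93, 2, 58, 93, 98]): compare 93 with rmin([2, 58, 93, 98])
rmin([2, 58, 93, 98]): compare 2 with rmin([58, 93, 98])
rmin([58, 93, 98]): compare 58 with rmin([93, 98])
rmin([93, 98]): compare 93 with rmin([98])
rmin([98]) = 98  (base case)
Compare 93 with 98 -> 93
Compare 58 with 93 -> 58
Compare 2 with 58 -> 2
Compare 93 with 2 -> 2
Compare 39 with 2 -> 2
Compare 53 with 2 -> 2
Compare 46 with 2 -> 2

2


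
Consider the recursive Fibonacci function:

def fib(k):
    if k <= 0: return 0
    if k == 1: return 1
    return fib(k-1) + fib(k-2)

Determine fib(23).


Computing fib(23) bottom-up:
fib(0) = 0
fib(1) = 1
fib(2) = fib(1) + fib(0) = 1 + 0 = 1
fib(3) = fib(2) + fib(1) = 1 + 1 = 2
fib(4) = fib(3) + fib(2) = 2 + 1 = 3
fib(5) = fib(4) + fib(3) = 3 + 2 = 5
fib(6) = fib(5) + fib(4) = 5 + 3 = 8
fib(7) = fib(6) + fib(5) = 8 + 5 = 13
fib(8) = fib(7) + fib(6) = 13 + 8 = 21
fib(9) = fib(8) + fib(7) = 21 + 13 = 34
fib(10) = fib(9) + fib(8) = 34 + 21 = 55
fib(11) = fib(10) + fib(9) = 55 + 34 = 89
fib(12) = fib(11) + fib(10) = 89 + 55 = 144
fib(13) = fib(12) + fib(11) = 144 + 89 = 233
fib(14) = fib(13) + fib(12) = 233 + 144 = 377
fib(15) = fib(14) + fib(13) = 377 + 233 = 610
fib(16) = fib(15) + fib(14) = 610 + 377 = 987
fib(17) = fib(16) + fib(15) = 987 + 610 = 1597
fib(18) = fib(17) + fib(16) = 1597 + 987 = 2584
fib(19) = fib(18) + fib(17) = 2584 + 1597 = 4181
fib(20) = fib(19) + fib(18) = 4181 + 2584 = 6765
fib(21) = fib(20) + fib(19) = 6765 + 4181 = 10946
fib(22) = fib(21) + fib(20) = 10946 + 6765 = 17711
fib(23) = fib(22) + fib(21) = 17711 + 10946 = 28657

28657


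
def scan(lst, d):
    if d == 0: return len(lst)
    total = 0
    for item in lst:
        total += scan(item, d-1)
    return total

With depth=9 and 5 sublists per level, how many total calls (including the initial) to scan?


At depth 0 (root): 1 call
At depth 1: each of 1 parents calls scan on 5 children = 5 calls
At depth 2: each of 5 parents calls scan on 5 children = 25 calls
At depth 3: each of 25 parents calls scan on 5 children = 125 calls
At depth 4: each of 125 parents calls scan on 5 children = 625 calls
At depth 5: each of 625 parents calls scan on 5 children = 3125 calls
At depth 6: each of 3125 parents calls scan on 5 children = 15625 calls
At depth 7: each of 15625 parents calls scan on 5 children = 78125 calls
At depth 8: each of 78125 parents calls scan on 5 children = 390625 calls
At depth 9: each of 390625 parents calls scan on 5 children = 1953125 calls
Total: 1 + 5 + 25 + 125 + 625 + 3125 + 15625 + 78125 + 390625 + 1953125 = 2441406

2441406


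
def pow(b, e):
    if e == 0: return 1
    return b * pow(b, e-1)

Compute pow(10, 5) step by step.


pow(10, 5)
= 10 * pow(10, 4)
= 10 * 10 * pow(10, 3)
= 10 * 10 * 10 * pow(10, 2)
= 10 * 10 * 10 * 10 * pow(10, 1)
= 10 * 10 * 10 * 10 * 10 * pow(10, 0)
= 10 * 10 * 10 * 10 * 10 * 1
= 100000

100000


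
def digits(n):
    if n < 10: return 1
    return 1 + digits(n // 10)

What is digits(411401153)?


digits(411401153) = 1 + digits(41140115)
digits(41140115) = 1 + digits(4114011)
digits(4114011) = 1 + digits(411401)
digits(411401) = 1 + digits(41140)
digits(41140) = 1 + digits(4114)
digits(4114) = 1 + digits(411)
digits(411) = 1 + digits(41)
digits(41) = 1 + digits(4)
digits(4) = 1  (base case: 4 < 10)
Unwinding: 1 + 1 + 1 + 1 + 1 + 1 + 1 + 1 + 1 = 9

9


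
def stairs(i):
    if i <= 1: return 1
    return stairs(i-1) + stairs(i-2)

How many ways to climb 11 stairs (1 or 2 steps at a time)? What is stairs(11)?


Building up from base cases:
stairs(0) = 1
stairs(1) = 1
stairs(2) = stairs(1) + stairs(0) = 1 + 1 = 2
stairs(3) = stairs(2) + stairs(1) = 2 + 1 = 3
stairs(4) = stairs(3) + stairs(2) = 3 + 2 = 5
stairs(5) = stairs(4) + stairs(3) = 5 + 3 = 8
stairs(6) = stairs(5) + stairs(4) = 8 + 5 = 13
stairs(7) = stairs(6) + stairs(5) = 13 + 8 = 21
stairs(8) = stairs(7) + stairs(6) = 21 + 13 = 34
stairs(9) = stairs(8) + stairs(7) = 34 + 21 = 55
stairs(10) = stairs(9) + stairs(8) = 55 + 34 = 89
stairs(11) = stairs(10) + stairs(9) = 89 + 55 = 144

144


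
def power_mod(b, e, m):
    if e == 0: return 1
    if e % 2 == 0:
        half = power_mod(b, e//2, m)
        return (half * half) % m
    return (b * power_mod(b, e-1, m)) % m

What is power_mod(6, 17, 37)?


power_mod(6, 17, 37): e is odd, compute power_mod(6, 16, 37)
  power_mod(6, 16, 37): e is even, compute power_mod(6, 8, 37)
    power_mod(6, 8, 37): e is even, compute power_mod(6, 4, 37)
      power_mod(6, 4, 37): e is even, compute power_mod(6, 2, 37)
        power_mod(6, 2, 37): e is even, compute power_mod(6, 1, 37)
          power_mod(6, 1, 37): e is odd, compute power_mod(6, 0, 37)
          power_mod(6, 0, 37) = 1
          (6 * 1) % 37 = 6
        half=6, (6*6) % 37 = 36
      half=36, (36*36) % 37 = 1
    half=1, (1*1) % 37 = 1
  half=1, (1*1) % 37 = 1
(6 * 1) % 37 = 6

6


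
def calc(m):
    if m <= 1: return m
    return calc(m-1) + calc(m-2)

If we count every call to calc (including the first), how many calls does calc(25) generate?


Let C(n) = total calls for calc(n)
C(0) = 1, C(1) = 1
C(2) = 1 + C(1) + C(0) = 1 + 1 + 1 = 3
C(3) = 1 + C(2) + C(1) = 1 + 3 + 1 = 5
C(4) = 1 + C(3) + C(2) = 1 + 5 + 3 = 9
C(5) = 1 + C(4) + C(3) = 1 + 9 + 5 = 15
C(6) = 1 + C(5) + C(4) = 1 + 15 + 9 = 25
C(7) = 1 + C(6) + C(5) = 1 + 25 + 15 = 41
C(8) = 1 + C(7) + C(6) = 1 + 41 + 25 = 67
C(9) = 1 + C(8) + C(7) = 1 + 67 + 41 = 109
C(10) = 1 + C(9) + C(8) = 1 + 109 + 67 = 177
C(11) = 1 + C(10) + C(9) = 1 + 177 + 109 = 287
C(12) = 1 + C(11) + C(10) = 1 + 287 + 177 = 465
C(13) = 1 + C(12) + C(11) = 1 + 465 + 287 = 753
C(14) = 1 + C(13) + C(12) = 1 + 753 + 465 = 1219
C(15) = 1 + C(14) + C(13) = 1 + 1219 + 753 = 1973
C(16) = 1 + C(15) + C(14) = 1 + 1973 + 1219 = 3193
C(17) = 1 + C(16) + C(15) = 1 + 3193 + 1973 = 5167
C(18) = 1 + C(17) + C(16) = 1 + 5167 + 3193 = 8361
C(19) = 1 + C(18) + C(17) = 1 + 8361 + 5167 = 13529
C(20) = 1 + C(19) + C(18) = 1 + 13529 + 8361 = 21891
C(21) = 1 + C(20) + C(19) = 1 + 21891 + 13529 = 35421
C(22) = 1 + C(21) + C(20) = 1 + 35421 + 21891 = 57313
C(23) = 1 + C(22) + C(21) = 1 + 57313 + 35421 = 92735
C(24) = 1 + C(23) + C(22) = 1 + 92735 + 57313 = 150049
C(25) = 1 + C(24) + C(23) = 1 + 150049 + 92735 = 242785

242785


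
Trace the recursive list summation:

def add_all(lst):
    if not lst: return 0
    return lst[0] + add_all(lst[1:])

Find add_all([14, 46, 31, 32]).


add_all([14, 46, 31, 32]) = 14 + add_all([46, 31, 32])
add_all([46, 31, 32]) = 46 + add_all([31, 32])
add_all([31, 32]) = 31 + add_all([32])
add_all([32]) = 32 + add_all([])
add_all([]) = 0  (base case)
Total: 14 + 46 + 31 + 32 + 0 = 123

123


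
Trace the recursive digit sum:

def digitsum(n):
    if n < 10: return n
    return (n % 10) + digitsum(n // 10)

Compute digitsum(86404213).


digitsum(86404213) = 3 + digitsum(8640421)
digitsum(8640421) = 1 + digitsum(864042)
digitsum(864042) = 2 + digitsum(86404)
digitsum(86404) = 4 + digitsum(8640)
digitsum(8640) = 0 + digitsum(864)
digitsum(864) = 4 + digitsum(86)
digitsum(86) = 6 + digitsum(8)
digitsum(8) = 8  (base case)
Total: 3 + 1 + 2 + 4 + 0 + 4 + 6 + 8 = 28

28


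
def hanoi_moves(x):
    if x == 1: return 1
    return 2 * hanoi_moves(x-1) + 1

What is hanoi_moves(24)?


hanoi_moves(24) = 2 * hanoi_moves(23) + 1
hanoi_moves(23) = 2 * hanoi_moves(22) + 1
hanoi_moves(22) = 2 * hanoi_moves(21) + 1
hanoi_moves(21) = 2 * hanoi_moves(20) + 1
hanoi_moves(20) = 2 * hanoi_moves(19) + 1
hanoi_moves(19) = 2 * hanoi_moves(18) + 1
hanoi_moves(18) = 2 * hanoi_moves(17) + 1
hanoi_moves(17) = 2 * hanoi_moves(16) + 1
hanoi_moves(16) = 2 * hanoi_moves(15) + 1
hanoi_moves(15) = 2 * hanoi_moves(14) + 1
hanoi_moves(14) = 2 * hanoi_moves(13) + 1
hanoi_moves(13) = 2 * hanoi_moves(12) + 1
hanoi_moves(12) = 2 * hanoi_moves(11) + 1
hanoi_moves(11) = 2 * hanoi_moves(10) + 1
hanoi_moves(10) = 2 * hanoi_moves(9) + 1
hanoi_moves(9) = 2 * hanoi_moves(8) + 1
hanoi_moves(8) = 2 * hanoi_moves(7) + 1
hanoi_moves(7) = 2 * hanoi_moves(6) + 1
hanoi_moves(6) = 2 * hanoi_moves(5) + 1
hanoi_moves(5) = 2 * hanoi_moves(4) + 1
hanoi_moves(4) = 2 * hanoi_moves(3) + 1
hanoi_moves(3) = 2 * hanoi_moves(2) + 1
hanoi_moves(2) = 2 * hanoi_moves(1) + 1
hanoi_moves(1) = 1  (base case)
hanoi_moves(2) = 2 * 1 + 1 = 3
hanoi_moves(3) = 2 * 3 + 1 = 7
hanoi_moves(4) = 2 * 7 + 1 = 15
hanoi_moves(5) = 2 * 15 + 1 = 31
hanoi_moves(6) = 2 * 31 + 1 = 63
hanoi_moves(7) = 2 * 63 + 1 = 127
hanoi_moves(8) = 2 * 127 + 1 = 255
hanoi_moves(9) = 2 * 255 + 1 = 511
hanoi_moves(10) = 2 * 511 + 1 = 1023
hanoi_moves(11) = 2 * 1023 + 1 = 2047
hanoi_moves(12) = 2 * 2047 + 1 = 4095
hanoi_moves(13) = 2 * 4095 + 1 = 8191
hanoi_moves(14) = 2 * 8191 + 1 = 16383
hanoi_moves(15) = 2 * 16383 + 1 = 32767
hanoi_moves(16) = 2 * 32767 + 1 = 65535
hanoi_moves(17) = 2 * 65535 + 1 = 131071
hanoi_moves(18) = 2 * 131071 + 1 = 262143
hanoi_moves(19) = 2 * 262143 + 1 = 524287
hanoi_moves(20) = 2 * 524287 + 1 = 1048575
hanoi_moves(21) = 2 * 1048575 + 1 = 2097151
hanoi_moves(22) = 2 * 2097151 + 1 = 4194303
hanoi_moves(23) = 2 * 4194303 + 1 = 8388607
hanoi_moves(24) = 2 * 8388607 + 1 = 16777215

16777215


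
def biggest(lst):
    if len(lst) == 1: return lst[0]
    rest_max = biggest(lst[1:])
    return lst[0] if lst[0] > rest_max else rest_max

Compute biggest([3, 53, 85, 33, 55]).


biggest([3, 53, 85, 33, 55]): compare 3 with biggest([53, 85, 33, 55])
biggest([53, 85, 33, 55]): compare 53 with biggest([85, 33, 55])
biggest([85, 33, 55]): compare 85 with biggest([33, 55])
biggest([33, 55]): compare 33 with biggest([55])
biggest([55]) = 55  (base case)
Compare 33 with 55 -> 55
Compare 85 with 55 -> 85
Compare 53 with 85 -> 85
Compare 3 with 85 -> 85

85


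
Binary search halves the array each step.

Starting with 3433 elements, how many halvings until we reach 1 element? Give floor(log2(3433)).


3433 / 2 = 1716
1716 / 2 = 858
858 / 2 = 429
429 / 2 = 214
214 / 2 = 107
107 / 2 = 53
53 / 2 = 26
26 / 2 = 13
13 / 2 = 6
6 / 2 = 3
3 / 2 = 1
Reached 1 after 11 halvings

11


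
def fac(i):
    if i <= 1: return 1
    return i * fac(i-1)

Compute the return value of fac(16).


fac(16)
= 16 * fac(15)
= 16 * 15 * fac(14)
= 16 * 15 * 14 * fac(13)
= 16 * 15 * 14 * 13 * fac(12)
= 16 * 15 * 14 * 13 * 12 * fac(11)
= 16 * 15 * 14 * 13 * 12 * 11 * fac(10)
= 16 * 15 * 14 * 13 * 12 * 11 * 10 * fac(9)
= 16 * 15 * 14 * 13 * 12 * 11 * 10 * 9 * fac(8)
= 16 * 15 * 14 * 13 * 12 * 11 * 10 * 9 * 8 * fac(7)
= 16 * 15 * 14 * 13 * 12 * 11 * 10 * 9 * 8 * 7 * fac(6)
= 16 * 15 * 14 * 13 * 12 * 11 * 10 * 9 * 8 * 7 * 6 * fac(5)
= 16 * 15 * 14 * 13 * 12 * 11 * 10 * 9 * 8 * 7 * 6 * 5 * fac(4)
= 16 * 15 * 14 * 13 * 12 * 11 * 10 * 9 * 8 * 7 * 6 * 5 * 4 * fac(3)
= 16 * 15 * 14 * 13 * 12 * 11 * 10 * 9 * 8 * 7 * 6 * 5 * 4 * 3 * fac(2)
= 16 * 15 * 14 * 13 * 12 * 11 * 10 * 9 * 8 * 7 * 6 * 5 * 4 * 3 * 2 * fac(1)
= 16 * 15 * 14 * 13 * 12 * 11 * 10 * 9 * 8 * 7 * 6 * 5 * 4 * 3 * 2 * 1
= 20922789888000

20922789888000


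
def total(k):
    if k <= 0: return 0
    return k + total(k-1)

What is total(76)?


total(76)
= 76 + 75 + 74 + 73 + 72 + 71 + 70 + 69 + 68 + 67 + 66 + 65 + 64 + 63 + 62 + 61 + 60 + 59 + 58 + 57 + 56 + 55 + 54 + 53 + 52 + 51 + 50 + 49 + 48 + 47 + 46 + 45 + 44 + 43 + 42 + 41 + 40 + 39 + 38 + 37 + 36 + 35 + 34 + 33 + 32 + 31 + 30 + 29 + 28 + 27 + 26 + 25 + 24 + 23 + 22 + 21 + 20 + 19 + 18 + 17 + 16 + 15 + 14 + 13 + 12 + 11 + 10 + 9 + 8 + 7 + 6 + 5 + 4 + 3 + 2 + 1 + total(0)
= 76 + 75 + 74 + 73 + 72 + 71 + 70 + 69 + 68 + 67 + 66 + 65 + 64 + 63 + 62 + 61 + 60 + 59 + 58 + 57 + 56 + 55 + 54 + 53 + 52 + 51 + 50 + 49 + 48 + 47 + 46 + 45 + 44 + 43 + 42 + 41 + 40 + 39 + 38 + 37 + 36 + 35 + 34 + 33 + 32 + 31 + 30 + 29 + 28 + 27 + 26 + 25 + 24 + 23 + 22 + 21 + 20 + 19 + 18 + 17 + 16 + 15 + 14 + 13 + 12 + 11 + 10 + 9 + 8 + 7 + 6 + 5 + 4 + 3 + 2 + 1 + 0
= 2926

2926


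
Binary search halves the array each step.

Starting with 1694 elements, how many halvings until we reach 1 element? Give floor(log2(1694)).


1694 / 2 = 847
847 / 2 = 423
423 / 2 = 211
211 / 2 = 105
105 / 2 = 52
52 / 2 = 26
26 / 2 = 13
13 / 2 = 6
6 / 2 = 3
3 / 2 = 1
Reached 1 after 10 halvings

10


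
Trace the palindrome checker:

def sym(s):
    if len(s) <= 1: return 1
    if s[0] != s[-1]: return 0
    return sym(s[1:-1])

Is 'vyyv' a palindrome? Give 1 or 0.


sym('vyyv'): s[0]='v' == s[-1]='v' -> check sym('yy')
sym('yy'): s[0]='y' == s[-1]='y' -> check sym('')
sym(''): len <= 1 -> return 1  (base case)
Result: 1 (palindrome)

1


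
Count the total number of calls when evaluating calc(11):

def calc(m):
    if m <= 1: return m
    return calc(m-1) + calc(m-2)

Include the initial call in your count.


Let C(n) = total calls for calc(n)
C(0) = 1, C(1) = 1
C(2) = 1 + C(1) + C(0) = 1 + 1 + 1 = 3
C(3) = 1 + C(2) + C(1) = 1 + 3 + 1 = 5
C(4) = 1 + C(3) + C(2) = 1 + 5 + 3 = 9
C(5) = 1 + C(4) + C(3) = 1 + 9 + 5 = 15
C(6) = 1 + C(5) + C(4) = 1 + 15 + 9 = 25
C(7) = 1 + C(6) + C(5) = 1 + 25 + 15 = 41
C(8) = 1 + C(7) + C(6) = 1 + 41 + 25 = 67
C(9) = 1 + C(8) + C(7) = 1 + 67 + 41 = 109
C(10) = 1 + C(9) + C(8) = 1 + 109 + 67 = 177
C(11) = 1 + C(10) + C(9) = 1 + 177 + 109 = 287

287


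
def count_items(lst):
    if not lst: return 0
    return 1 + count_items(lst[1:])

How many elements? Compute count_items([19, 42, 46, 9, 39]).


count_items([19, 42, 46, 9, 39]) = 1 + count_items([42, 46, 9, 39])
count_items([42, 46, 9, 39]) = 1 + count_items([46, 9, 39])
count_items([46, 9, 39]) = 1 + count_items([9, 39])
count_items([9, 39]) = 1 + count_items([39])
count_items([39]) = 1 + count_items([])
count_items([]) = 0  (base case)
Unwinding: 1 + 1 + 1 + 1 + 1 + 0 = 5

5


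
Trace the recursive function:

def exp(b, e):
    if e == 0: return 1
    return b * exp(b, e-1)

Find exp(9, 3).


exp(9, 3)
= 9 * exp(9, 2)
= 9 * 9 * exp(9, 1)
= 9 * 9 * 9 * exp(9, 0)
= 9 * 9 * 9 * 1
= 729

729


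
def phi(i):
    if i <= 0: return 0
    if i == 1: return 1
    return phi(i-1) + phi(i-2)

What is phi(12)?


Computing phi(12) bottom-up:
phi(0) = 0
phi(1) = 1
phi(2) = phi(1) + phi(0) = 1 + 0 = 1
phi(3) = phi(2) + phi(1) = 1 + 1 = 2
phi(4) = phi(3) + phi(2) = 2 + 1 = 3
phi(5) = phi(4) + phi(3) = 3 + 2 = 5
phi(6) = phi(5) + phi(4) = 5 + 3 = 8
phi(7) = phi(6) + phi(5) = 8 + 5 = 13
phi(8) = phi(7) + phi(6) = 13 + 8 = 21
phi(9) = phi(8) + phi(7) = 21 + 13 = 34
phi(10) = phi(9) + phi(8) = 34 + 21 = 55
phi(11) = phi(10) + phi(9) = 55 + 34 = 89
phi(12) = phi(11) + phi(10) = 89 + 55 = 144

144


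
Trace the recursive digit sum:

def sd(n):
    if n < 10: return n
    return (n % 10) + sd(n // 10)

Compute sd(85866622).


sd(85866622) = 2 + sd(8586662)
sd(8586662) = 2 + sd(858666)
sd(858666) = 6 + sd(85866)
sd(85866) = 6 + sd(8586)
sd(8586) = 6 + sd(858)
sd(858) = 8 + sd(85)
sd(85) = 5 + sd(8)
sd(8) = 8  (base case)
Total: 2 + 2 + 6 + 6 + 6 + 8 + 5 + 8 = 43

43


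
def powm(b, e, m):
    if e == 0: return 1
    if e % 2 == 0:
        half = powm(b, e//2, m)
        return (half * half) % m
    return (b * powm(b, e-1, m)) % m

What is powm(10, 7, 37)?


powm(10, 7, 37): e is odd, compute powm(10, 6, 37)
  powm(10, 6, 37): e is even, compute powm(10, 3, 37)
    powm(10, 3, 37): e is odd, compute powm(10, 2, 37)
      powm(10, 2, 37): e is even, compute powm(10, 1, 37)
        powm(10, 1, 37): e is odd, compute powm(10, 0, 37)
          powm(10, 0, 37) = 1
        (10 * 1) % 37 = 10
      half=10, (10*10) % 37 = 26
    (10 * 26) % 37 = 1
  half=1, (1*1) % 37 = 1
(10 * 1) % 37 = 10

10


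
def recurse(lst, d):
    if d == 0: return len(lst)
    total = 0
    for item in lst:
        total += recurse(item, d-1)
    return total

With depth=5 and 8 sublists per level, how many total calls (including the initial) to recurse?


At depth 0 (root): 1 call
At depth 1: each of 1 parents calls recurse on 8 children = 8 calls
At depth 2: each of 8 parents calls recurse on 8 children = 64 calls
At depth 3: each of 64 parents calls recurse on 8 children = 512 calls
At depth 4: each of 512 parents calls recurse on 8 children = 4096 calls
At depth 5: each of 4096 parents calls recurse on 8 children = 32768 calls
Total: 1 + 8 + 64 + 512 + 4096 + 32768 = 37449

37449


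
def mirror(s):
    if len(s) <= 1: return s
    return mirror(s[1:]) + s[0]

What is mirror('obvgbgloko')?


mirror('obvgbgloko') = mirror('bvgbgloko') + 'o'
mirror('bvgbgloko') = mirror('vgbgloko') + 'b'
mirror('vgbgloko') = mirror('gbgloko') + 'v'
mirror('gbgloko') = mirror('bgloko') + 'g'
mirror('bgloko') = mirror('gloko') + 'b'
mirror('gloko') = mirror('loko') + 'g'
mirror('loko') = mirror('oko') + 'l'
mirror('oko') = mirror('ko') + 'o'
mirror('ko') = mirror('o') + 'k'
mirror('o') = 'o'  (base case)
Concatenating: 'o' + 'k' + 'o' + 'l' + 'g' + 'b' + 'g' + 'v' + 'b' + 'o' = 'okolgbgvbo'

okolgbgvbo


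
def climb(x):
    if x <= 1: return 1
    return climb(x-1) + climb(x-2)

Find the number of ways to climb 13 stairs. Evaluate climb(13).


Building up from base cases:
climb(0) = 1
climb(1) = 1
climb(2) = climb(1) + climb(0) = 1 + 1 = 2
climb(3) = climb(2) + climb(1) = 2 + 1 = 3
climb(4) = climb(3) + climb(2) = 3 + 2 = 5
climb(5) = climb(4) + climb(3) = 5 + 3 = 8
climb(6) = climb(5) + climb(4) = 8 + 5 = 13
climb(7) = climb(6) + climb(5) = 13 + 8 = 21
climb(8) = climb(7) + climb(6) = 21 + 13 = 34
climb(9) = climb(8) + climb(7) = 34 + 21 = 55
climb(10) = climb(9) + climb(8) = 55 + 34 = 89
climb(11) = climb(10) + climb(9) = 89 + 55 = 144
climb(12) = climb(11) + climb(10) = 144 + 89 = 233
climb(13) = climb(12) + climb(11) = 233 + 144 = 377

377


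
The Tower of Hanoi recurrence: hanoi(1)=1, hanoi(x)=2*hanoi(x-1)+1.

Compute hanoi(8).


hanoi(8) = 2 * hanoi(7) + 1
hanoi(7) = 2 * hanoi(6) + 1
hanoi(6) = 2 * hanoi(5) + 1
hanoi(5) = 2 * hanoi(4) + 1
hanoi(4) = 2 * hanoi(3) + 1
hanoi(3) = 2 * hanoi(2) + 1
hanoi(2) = 2 * hanoi(1) + 1
hanoi(1) = 1  (base case)
hanoi(2) = 2 * 1 + 1 = 3
hanoi(3) = 2 * 3 + 1 = 7
hanoi(4) = 2 * 7 + 1 = 15
hanoi(5) = 2 * 15 + 1 = 31
hanoi(6) = 2 * 31 + 1 = 63
hanoi(7) = 2 * 63 + 1 = 127
hanoi(8) = 2 * 127 + 1 = 255

255


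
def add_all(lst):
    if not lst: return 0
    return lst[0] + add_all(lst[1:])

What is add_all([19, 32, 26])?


add_all([19, 32, 26]) = 19 + add_all([32, 26])
add_all([32, 26]) = 32 + add_all([26])
add_all([26]) = 26 + add_all([])
add_all([]) = 0  (base case)
Total: 19 + 32 + 26 + 0 = 77

77


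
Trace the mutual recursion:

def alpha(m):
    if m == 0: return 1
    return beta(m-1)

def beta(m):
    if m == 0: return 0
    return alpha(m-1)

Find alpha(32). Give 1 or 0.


alpha(32) = beta(31)
beta(31) = alpha(30)
alpha(30) = beta(29)
beta(29) = alpha(28)
alpha(28) = beta(27)
beta(27) = alpha(26)
alpha(26) = beta(25)
beta(25) = alpha(24)
alpha(24) = beta(23)
beta(23) = alpha(22)
alpha(22) = beta(21)
beta(21) = alpha(20)
alpha(20) = beta(19)
beta(19) = alpha(18)
alpha(18) = beta(17)
beta(17) = alpha(16)
alpha(16) = beta(15)
beta(15) = alpha(14)
alpha(14) = beta(13)
beta(13) = alpha(12)
alpha(12) = beta(11)
beta(11) = alpha(10)
alpha(10) = beta(9)
beta(9) = alpha(8)
alpha(8) = beta(7)
beta(7) = alpha(6)
alpha(6) = beta(5)
beta(5) = alpha(4)
alpha(4) = beta(3)
beta(3) = alpha(2)
alpha(2) = beta(1)
beta(1) = alpha(0)
alpha(0) = 1  (base case)
Result: 1

1


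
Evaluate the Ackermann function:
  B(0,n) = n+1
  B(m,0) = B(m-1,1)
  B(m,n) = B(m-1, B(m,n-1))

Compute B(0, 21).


B(0, 21) = 22
Result: B(0, 21) = 22

22


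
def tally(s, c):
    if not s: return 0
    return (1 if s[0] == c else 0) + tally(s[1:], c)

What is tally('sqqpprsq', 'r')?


s[0]='s' != 'r' -> 0
s[0]='q' != 'r' -> 0
s[0]='q' != 'r' -> 0
s[0]='p' != 'r' -> 0
s[0]='p' != 'r' -> 0
s[0]='r' == 'r' -> 1
s[0]='s' != 'r' -> 0
s[0]='q' != 'r' -> 0
Sum: 0 + 0 + 0 + 0 + 0 + 1 + 0 + 0 = 1

1


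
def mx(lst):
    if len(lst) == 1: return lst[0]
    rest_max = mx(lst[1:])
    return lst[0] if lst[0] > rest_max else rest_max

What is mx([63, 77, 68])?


mx([63, 77, 68]): compare 63 with mx([77, 68])
mx([77, 68]): compare 77 with mx([68])
mx([68]) = 68  (base case)
Compare 77 with 68 -> 77
Compare 63 with 77 -> 77

77


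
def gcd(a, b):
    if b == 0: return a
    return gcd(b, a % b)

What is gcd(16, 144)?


gcd(16, 144) = gcd(144, 16)
gcd(144, 16) = gcd(16, 0)
gcd(16, 0) = 16  (base case)

16


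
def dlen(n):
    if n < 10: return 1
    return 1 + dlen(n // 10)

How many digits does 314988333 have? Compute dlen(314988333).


dlen(314988333) = 1 + dlen(31498833)
dlen(31498833) = 1 + dlen(3149883)
dlen(3149883) = 1 + dlen(314988)
dlen(314988) = 1 + dlen(31498)
dlen(31498) = 1 + dlen(3149)
dlen(3149) = 1 + dlen(314)
dlen(314) = 1 + dlen(31)
dlen(31) = 1 + dlen(3)
dlen(3) = 1  (base case: 3 < 10)
Unwinding: 1 + 1 + 1 + 1 + 1 + 1 + 1 + 1 + 1 = 9

9


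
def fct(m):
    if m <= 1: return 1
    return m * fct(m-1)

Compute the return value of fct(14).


fct(14)
= 14 * fct(13)
= 14 * 13 * fct(12)
= 14 * 13 * 12 * fct(11)
= 14 * 13 * 12 * 11 * fct(10)
= 14 * 13 * 12 * 11 * 10 * fct(9)
= 14 * 13 * 12 * 11 * 10 * 9 * fct(8)
= 14 * 13 * 12 * 11 * 10 * 9 * 8 * fct(7)
= 14 * 13 * 12 * 11 * 10 * 9 * 8 * 7 * fct(6)
= 14 * 13 * 12 * 11 * 10 * 9 * 8 * 7 * 6 * fct(5)
= 14 * 13 * 12 * 11 * 10 * 9 * 8 * 7 * 6 * 5 * fct(4)
= 14 * 13 * 12 * 11 * 10 * 9 * 8 * 7 * 6 * 5 * 4 * fct(3)
= 14 * 13 * 12 * 11 * 10 * 9 * 8 * 7 * 6 * 5 * 4 * 3 * fct(2)
= 14 * 13 * 12 * 11 * 10 * 9 * 8 * 7 * 6 * 5 * 4 * 3 * 2 * fct(1)
= 14 * 13 * 12 * 11 * 10 * 9 * 8 * 7 * 6 * 5 * 4 * 3 * 2 * 1
= 87178291200

87178291200
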